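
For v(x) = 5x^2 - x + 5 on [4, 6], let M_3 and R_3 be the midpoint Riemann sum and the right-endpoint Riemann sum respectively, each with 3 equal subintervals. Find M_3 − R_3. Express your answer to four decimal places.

M_3 ≈ 252.962963.
R_3 ≈ 286.740741.
M_3 − R_3 ≈ -33.7778.

-33.7778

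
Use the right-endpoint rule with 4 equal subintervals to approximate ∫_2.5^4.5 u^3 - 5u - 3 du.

69

Δu = (4.5 − 2.5)/4 = 0.5.
Right endpoints: 3, 3.5, 4, 4.5.
f(3) = 9, f(3.5) = 22.375, f(4) = 41, f(4.5) = 65.625.
Sum = Δu · [f(3) + f(3.5) + f(4) + f(4.5)].
Sum = 69.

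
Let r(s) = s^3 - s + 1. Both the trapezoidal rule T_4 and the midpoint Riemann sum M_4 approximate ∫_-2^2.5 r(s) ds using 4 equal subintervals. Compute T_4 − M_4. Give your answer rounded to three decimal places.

1.068

T_4 ≈ 9.85254.
M_4 ≈ 8.78467.
T_4 − M_4 ≈ 1.068.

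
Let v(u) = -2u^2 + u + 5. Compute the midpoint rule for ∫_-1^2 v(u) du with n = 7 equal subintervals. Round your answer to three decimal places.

10.592

Δu = (2 − (-1))/7 = 3/7.
Midpoints: -11/14, -5/14, 1/14, 0.5, 13/14, 19/14, 25/14.
v(-11/14) = 146/49, v(-5/14) = 215/49, v(1/14) = 248/49, v(0.5) = 5, v(13/14) = 206/49, v(19/14) = 131/49, v(25/14) = 20/49.
Sum = Δu · [v(-11/14) + v(-5/14) + v(1/14) + ...].
Sum ≈ 10.592.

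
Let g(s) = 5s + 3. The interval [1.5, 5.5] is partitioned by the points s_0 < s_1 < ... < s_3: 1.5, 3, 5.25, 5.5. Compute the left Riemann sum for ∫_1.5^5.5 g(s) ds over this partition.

63.5625

Subinterval widths: 1.5, 2.25, 0.25.
Left endpoints: 1.5, 3, 5.25.
g(1.5) = 10.5, g(3) = 18, g(5.25) = 29.25.
Sum = Σ Δs_i · g(s_i).
Sum = 63.5625.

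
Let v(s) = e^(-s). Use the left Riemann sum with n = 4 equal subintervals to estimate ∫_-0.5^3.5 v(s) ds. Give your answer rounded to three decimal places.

Δs = (3.5 − (-0.5))/4 = 1.
Left endpoints: -0.5, 0.5, 1.5, 2.5.
v(-0.5) ≈ 1.649, v(0.5) ≈ 0.607, v(1.5) ≈ 0.223, v(2.5) ≈ 0.082.
Sum = Δs · [v(-0.5) + v(0.5) + v(1.5) + v(2.5)].
Sum ≈ 2.560.

2.560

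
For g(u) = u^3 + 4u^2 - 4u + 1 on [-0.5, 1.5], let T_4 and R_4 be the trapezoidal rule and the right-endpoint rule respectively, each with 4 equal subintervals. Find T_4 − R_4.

-0.875

T_4 = 4.375.
R_4 = 5.25.
T_4 − R_4 = -0.875.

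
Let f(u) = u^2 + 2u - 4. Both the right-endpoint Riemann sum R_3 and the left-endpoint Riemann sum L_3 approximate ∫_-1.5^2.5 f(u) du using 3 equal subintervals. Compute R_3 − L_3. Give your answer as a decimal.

R_3 ≈ 3.51852.
L_3 ≈ -12.48148.
R_3 − L_3 = 16.

16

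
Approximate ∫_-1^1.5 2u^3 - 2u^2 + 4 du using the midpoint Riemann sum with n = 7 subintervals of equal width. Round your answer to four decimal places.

Δu = (1.5 − (-1))/7 = 5/14.
Midpoints: -23/28, -13/28, -3/28, 0.25, 17/28, 27/28, 37/28.
f(-23/28) = 16925/10976, f(-13/28) = 36975/10976, f(-3/28) = 43625/10976, f(0.25) = 3.90625, f(17/28) = 40725/10976, f(27/28) = 43175/10976, f(37/28) = 56225/10976.
Sum = Δu · [f(-23/28) + f(-13/28) + f(-3/28) + ...].
Sum ≈ 9.1279.

9.1279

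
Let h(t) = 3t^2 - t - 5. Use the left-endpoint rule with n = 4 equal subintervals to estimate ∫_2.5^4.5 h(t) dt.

Δt = (4.5 − 2.5)/4 = 0.5.
Left endpoints: 2.5, 3, 3.5, 4.
h(2.5) = 11.25, h(3) = 19, h(3.5) = 28.25, h(4) = 39.
Sum = Δt · [h(2.5) + h(3) + h(3.5) + h(4)].
Sum = 48.75.

48.75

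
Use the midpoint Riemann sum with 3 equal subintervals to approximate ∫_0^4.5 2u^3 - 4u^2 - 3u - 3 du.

31.640625

Δu = (4.5 − 0)/3 = 1.5.
Midpoints: 0.75, 2.25, 3.75.
f(0.75) = -6.65625, f(2.25) = -7.21875, f(3.75) = 34.96875.
Sum = Δu · [f(0.75) + f(2.25) + f(3.75)].
Sum = 31.640625.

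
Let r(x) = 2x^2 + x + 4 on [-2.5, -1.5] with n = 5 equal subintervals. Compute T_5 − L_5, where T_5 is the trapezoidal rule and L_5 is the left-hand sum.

T_5 = 10.18.
L_5 = 10.88.
T_5 − L_5 = -0.7.

-0.7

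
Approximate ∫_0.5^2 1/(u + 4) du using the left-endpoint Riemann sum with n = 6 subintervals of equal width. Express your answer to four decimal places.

0.2947

Δu = (2 − 0.5)/6 = 0.25.
Left endpoints: 0.5, 0.75, 1, 1.25, 1.5, 1.75.
f(0.5) = 2/9, f(0.75) = 4/19, f(1) = 0.2, f(1.25) = 4/21, f(1.5) = 2/11, f(1.75) = 4/23.
Sum = Δu · [f(0.5) + f(0.75) + f(1) + ...].
Sum ≈ 0.2947.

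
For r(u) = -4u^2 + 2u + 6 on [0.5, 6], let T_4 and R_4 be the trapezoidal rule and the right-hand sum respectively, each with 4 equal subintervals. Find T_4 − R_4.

T_4 = -226.015625.
R_4 = -316.765625.
T_4 − R_4 = 90.75.

90.75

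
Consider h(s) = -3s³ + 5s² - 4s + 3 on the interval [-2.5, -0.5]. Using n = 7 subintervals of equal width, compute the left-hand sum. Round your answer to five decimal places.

Δs = (-0.5 − (-2.5))/7 = 2/7.
Left endpoints: -2.5, -31/14, -27/14, -23/14, -19/14, -15/14, -11/14.
h(-2.5) = 91.125, h(-31/14) = 189179/2744, h(-27/14) = 139479/2744, h(-23/14) = 99795/2744, h(-19/14) = 68975/2744, h(-15/14) = 45867/2744, h(-11/14) = 29319/2744.
Sum = Δs · [h(-2.5) + h(-31/14) + h(-27/14) + ...].
Sum ≈ 85.65816.

85.65816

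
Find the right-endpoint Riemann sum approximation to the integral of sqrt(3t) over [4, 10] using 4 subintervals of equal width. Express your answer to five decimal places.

Δt = (10 − 4)/4 = 1.5.
Right endpoints: 5.5, 7, 8.5, 10.
f(5.5) ≈ 4.06202, f(7) ≈ 4.58258, f(8.5) ≈ 5.04975, f(10) ≈ 5.47723.
Sum = Δt · [f(5.5) + f(7) + f(8.5) + f(10)].
Sum ≈ 28.75736.

28.75736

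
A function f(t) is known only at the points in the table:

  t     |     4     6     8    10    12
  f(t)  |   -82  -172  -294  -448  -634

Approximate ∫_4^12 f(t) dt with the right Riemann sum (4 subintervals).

-3096

Δt = 2.
Sum = 2·[(-172) + (-294) + (-448) + (-634)] = -3096.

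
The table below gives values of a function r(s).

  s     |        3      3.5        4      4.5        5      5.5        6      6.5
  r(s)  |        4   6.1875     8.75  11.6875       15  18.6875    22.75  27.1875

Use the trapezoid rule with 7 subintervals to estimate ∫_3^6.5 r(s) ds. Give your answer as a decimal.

Δs = 0.5.
T_7 = (0.5/2)·[4 + 2·6.1875 + 2·8.75 + 2·11.6875 + 2·15 + 2·18.6875 + 2·22.75 + 27.1875] = 49.328125.

49.328125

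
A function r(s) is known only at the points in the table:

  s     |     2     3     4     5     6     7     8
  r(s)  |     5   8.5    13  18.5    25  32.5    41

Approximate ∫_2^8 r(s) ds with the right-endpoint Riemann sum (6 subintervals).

Δs = 1.
Sum = 1·[8.5 + 13 + 18.5 + 25 + 32.5 + 41] = 138.5.

138.5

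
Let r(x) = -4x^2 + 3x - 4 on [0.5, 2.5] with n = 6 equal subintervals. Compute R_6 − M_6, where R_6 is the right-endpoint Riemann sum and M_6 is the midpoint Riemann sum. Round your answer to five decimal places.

R_6 ≈ -22.8148148.
M_6 ≈ -19.5925926.
R_6 − M_6 ≈ -3.22222.

-3.22222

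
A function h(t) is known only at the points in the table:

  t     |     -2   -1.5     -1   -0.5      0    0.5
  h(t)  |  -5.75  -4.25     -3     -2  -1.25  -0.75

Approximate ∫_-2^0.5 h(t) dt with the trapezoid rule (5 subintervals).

Δt = 0.5.
T_5 = (0.5/2)·[(-5.75) + 2·(-4.25) + 2·(-3) + 2·(-2) + 2·(-1.25) + (-0.75)] = -6.875.

-6.875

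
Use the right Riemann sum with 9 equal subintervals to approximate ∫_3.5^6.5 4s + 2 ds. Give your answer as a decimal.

68

Δs = (6.5 − 3.5)/9 = 1/3.
Right endpoints: 23/6, 25/6, 4.5, 29/6, 31/6, 5.5, 35/6, 37/6, 6.5.
f(23/6) = 52/3, f(25/6) = 56/3, f(4.5) = 20, f(29/6) = 64/3, f(31/6) = 68/3, f(5.5) = 24, f(35/6) = 76/3, f(37/6) = 80/3, f(6.5) = 28.
Sum = Δs · [f(23/6) + f(25/6) + f(4.5) + ...].
Sum = 68.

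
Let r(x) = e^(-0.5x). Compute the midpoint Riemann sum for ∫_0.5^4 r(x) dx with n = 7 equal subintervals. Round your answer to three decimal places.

1.284

Δx = (4 − 0.5)/7 = 0.5.
Midpoints: 0.75, 1.25, 1.75, 2.25, 2.75, 3.25, 3.75.
r(0.75) ≈ 0.687, r(1.25) ≈ 0.535, r(1.75) ≈ 0.417, r(2.25) ≈ 0.325, r(2.75) ≈ 0.253, r(3.25) ≈ 0.197, r(3.75) ≈ 0.153.
Sum = Δx · [r(0.75) + r(1.25) + r(1.75) + ...].
Sum ≈ 1.284.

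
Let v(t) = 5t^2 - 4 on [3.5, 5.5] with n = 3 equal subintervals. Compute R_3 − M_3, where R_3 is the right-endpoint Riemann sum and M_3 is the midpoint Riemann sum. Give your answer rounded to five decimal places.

R_3 ≈ 228.5740741.
M_3 ≈ 197.4629630.
R_3 − M_3 ≈ 31.11111.

31.11111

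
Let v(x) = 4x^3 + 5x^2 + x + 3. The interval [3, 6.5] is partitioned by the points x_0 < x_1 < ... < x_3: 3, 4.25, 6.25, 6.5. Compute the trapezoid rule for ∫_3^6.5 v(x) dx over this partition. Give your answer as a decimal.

2250.5625

Subinterval widths: 1.25, 2, 0.25.
v(3) = 159, v(4.25) = 404.625, v(6.25) = 1181.125, v(6.5) = 1319.25.
On each subinterval the trapezoid contributes (Δx_i/2)·[v(x_{i-1}) + v(x_i)].
Sum = 2250.5625.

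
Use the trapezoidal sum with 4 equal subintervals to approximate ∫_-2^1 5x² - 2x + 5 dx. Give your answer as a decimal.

Δx = (1 − (-2))/4 = 0.75.
f(-2) = 29, f(-1.25) = 15.3125, f(-0.5) = 7.25, f(0.25) = 4.8125, f(1) = 8.
T_4 = (Δx/2)·[f(x_0) + 2f(x_1) + 2f(x_2) + 2f(x_3) + f(x_4)].
Sum = 34.40625.

34.40625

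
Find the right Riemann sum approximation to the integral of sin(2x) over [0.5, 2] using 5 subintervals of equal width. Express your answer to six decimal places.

Δx = (2 − 0.5)/5 = 0.3.
Right endpoints: 0.8, 1.1, 1.4, 1.7, 2.
f(0.8) ≈ 0.999574, f(1.1) ≈ 0.808496, f(1.4) ≈ 0.334988, f(1.7) ≈ -0.255541, f(2) ≈ -0.756802.
Sum = Δx · [f(0.8) + f(1.1) + f(1.4) + f(1.7) + f(2)].
Sum ≈ 0.339214.

0.339214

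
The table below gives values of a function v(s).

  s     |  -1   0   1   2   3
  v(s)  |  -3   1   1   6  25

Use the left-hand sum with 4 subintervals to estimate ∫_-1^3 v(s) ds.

5

Δs = 1.
Sum = 1·[(-3) + 1 + 1 + 6] = 5.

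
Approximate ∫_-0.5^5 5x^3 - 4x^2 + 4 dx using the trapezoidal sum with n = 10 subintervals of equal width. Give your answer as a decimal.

644.58796875

Δx = (5 − (-0.5))/10 = 0.55.
f(-0.5) = 2.375, f(0.05) = 3.990625, f(0.6) = 3.64, f(1.15) = 6.314375, f(1.7) = 17.005, f(2.25) = 40.703125, f(2.8) = 82.4, f(3.35) = 147.086875, f(3.9) = 239.755, f(4.45) = 365.395625, f(5) = 529.
T_10 = (Δx/2)·[f(x_0) + 2f(x_1) + ... + 2f(x_{9}) + f(x_10)].
Sum = 644.58796875.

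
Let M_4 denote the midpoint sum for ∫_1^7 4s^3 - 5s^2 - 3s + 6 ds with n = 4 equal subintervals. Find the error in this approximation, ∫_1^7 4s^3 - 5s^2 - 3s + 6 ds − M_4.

48.375

Exact integral: ∫_1^7 f(s) ds = 1794.
M_4 = 1745.625.
Error = 1794 − 1745.625 = 48.375.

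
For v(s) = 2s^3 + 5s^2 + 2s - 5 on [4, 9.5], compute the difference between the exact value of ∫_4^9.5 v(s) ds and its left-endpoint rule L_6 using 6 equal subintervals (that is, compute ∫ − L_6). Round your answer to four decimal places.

867.4117

Exact integral: ∫_4^9.5 v(s) ds ≈ 5313.572917.
L_6 ≈ 4446.161169.
Error ≈ 5313.572917 − 4446.161169 ≈ 867.4117.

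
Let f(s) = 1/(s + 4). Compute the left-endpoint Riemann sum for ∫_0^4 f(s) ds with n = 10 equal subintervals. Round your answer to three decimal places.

Δs = (4 − 0)/10 = 0.4.
Left endpoints: 0, 0.4, 0.8, 1.2, 1.6, 2, 2.4, 2.8, 3.2, 3.6.
f(0) = 0.25, f(0.4) = 5/22, f(0.8) = 5/24, f(1.2) = 5/26, f(1.6) = 5/28, f(2) = 1/6, f(2.4) = 0.15625, f(2.8) = 5/34, f(3.2) = 5/36, f(3.6) = 5/38.
Sum = Δs · [f(0) + f(0.4) + f(0.8) + ...].
Sum ≈ 0.719.

0.719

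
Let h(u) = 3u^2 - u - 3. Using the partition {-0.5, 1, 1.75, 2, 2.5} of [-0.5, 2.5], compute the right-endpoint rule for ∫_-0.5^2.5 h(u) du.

10.203125

Subinterval widths: 1.5, 0.75, 0.25, 0.5.
Right endpoints: 1, 1.75, 2, 2.5.
h(1) = -1, h(1.75) = 4.4375, h(2) = 7, h(2.5) = 13.25.
Sum = Σ Δu_i · h(u_i).
Sum = 10.203125.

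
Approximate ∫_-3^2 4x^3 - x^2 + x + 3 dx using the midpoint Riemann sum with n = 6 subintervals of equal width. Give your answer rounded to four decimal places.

-62.1412

Δx = (2 − (-3))/6 = 5/6.
Midpoints: -31/12, -1.75, -11/12, -1/12, 0.75, 19/12.
f(-31/12) = -16247/216, f(-1.75) = -23.25, f(-11/12) = -397/216, f(-1/12) = 157/54, f(0.75) = 4.875, f(19/12) = 1939/108.
Sum = Δx · [f(-31/12) + f(-1.75) + f(-11/12) + ...].
Sum ≈ -62.1412.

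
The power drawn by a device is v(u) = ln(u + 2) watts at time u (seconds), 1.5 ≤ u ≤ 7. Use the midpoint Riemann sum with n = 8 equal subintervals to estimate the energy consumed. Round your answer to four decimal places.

9.8938

Δu = (7 − 1.5)/8 = 0.6875.
Midpoints: 1.84375, 2.53125, 3.21875, 3.90625, 4.59375, 5.28125, 5.96875, 6.65625.
v(1.84375) ≈ 1.3464, v(2.53125) ≈ 1.5110, v(3.21875) ≈ 1.6523, v(3.90625) ≈ 1.7760, v(4.59375) ≈ 1.8861, v(5.28125) ≈ 1.9853, v(5.96875) ≈ 2.0755, v(6.65625) ≈ 2.1583.
Sum = Δu · [v(1.84375) + v(2.53125) + v(3.21875) + ...].
Sum ≈ 9.8938.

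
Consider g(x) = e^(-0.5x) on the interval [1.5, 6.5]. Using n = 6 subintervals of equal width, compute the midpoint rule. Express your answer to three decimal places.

Δx = (6.5 − 1.5)/6 = 5/6.
Midpoints: 23/12, 2.75, 43/12, 53/12, 5.25, 73/12.
g(23/12) ≈ 0.384, g(2.75) ≈ 0.253, g(43/12) ≈ 0.167, g(53/12) ≈ 0.110, g(5.25) ≈ 0.072, g(73/12) ≈ 0.048.
Sum = Δx · [g(23/12) + g(2.75) + g(43/12) + ...].
Sum ≈ 0.861.

0.861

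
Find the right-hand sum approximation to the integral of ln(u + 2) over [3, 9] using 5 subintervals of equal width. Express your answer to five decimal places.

Δu = (9 − 3)/5 = 1.2.
Right endpoints: 4.2, 5.4, 6.6, 7.8, 9.
f(4.2) ≈ 1.82455, f(5.4) ≈ 2.00148, f(6.6) ≈ 2.15176, f(7.8) ≈ 2.28238, f(9) ≈ 2.39790.
Sum = Δu · [f(4.2) + f(5.4) + f(6.6) + f(7.8) + f(9)].
Sum ≈ 12.78968.

12.78968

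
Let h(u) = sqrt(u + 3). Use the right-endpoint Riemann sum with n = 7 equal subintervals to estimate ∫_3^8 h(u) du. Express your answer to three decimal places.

14.831

Δu = (8 − 3)/7 = 5/7.
Right endpoints: 26/7, 31/7, 36/7, 41/7, 46/7, 51/7, 8.
h(26/7) ≈ 2.591, h(31/7) ≈ 2.726, h(36/7) ≈ 2.854, h(41/7) ≈ 2.976, h(46/7) ≈ 3.094, h(51/7) ≈ 3.207, h(8) ≈ 3.317.
Sum = Δu · [h(26/7) + h(31/7) + h(36/7) + ...].
Sum ≈ 14.831.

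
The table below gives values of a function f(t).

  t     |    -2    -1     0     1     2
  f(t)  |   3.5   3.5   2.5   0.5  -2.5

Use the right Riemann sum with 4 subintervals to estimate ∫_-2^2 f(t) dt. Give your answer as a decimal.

Δt = 1.
Sum = 1·[3.5 + 2.5 + 0.5 + (-2.5)] = 4.

4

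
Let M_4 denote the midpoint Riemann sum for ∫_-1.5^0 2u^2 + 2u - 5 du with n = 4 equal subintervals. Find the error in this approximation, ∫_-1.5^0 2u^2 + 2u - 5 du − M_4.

0.03515625

Exact integral: ∫_-1.5^0 f(u) du = -7.5.
M_4 = -7.53515625.
Error = -7.5 − (-7.53515625) = 0.03515625.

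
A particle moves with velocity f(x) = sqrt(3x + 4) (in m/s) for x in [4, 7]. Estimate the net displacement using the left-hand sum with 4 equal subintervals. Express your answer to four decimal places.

Δx = (7 − 4)/4 = 0.75.
Left endpoints: 4, 4.75, 5.5, 6.25.
f(4) ≈ 4.0000, f(4.75) ≈ 4.2720, f(5.5) ≈ 4.5277, f(6.25) ≈ 4.7697.
Sum = Δx · [f(4) + f(4.75) + f(5.5) + f(6.25)].
Sum ≈ 13.1770.

13.1770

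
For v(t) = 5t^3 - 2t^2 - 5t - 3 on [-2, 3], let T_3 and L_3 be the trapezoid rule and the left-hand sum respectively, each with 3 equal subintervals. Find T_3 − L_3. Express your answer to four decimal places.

T_3 ≈ 43.148148.
L_3 ≈ -73.518519.
T_3 − L_3 ≈ 116.6667.

116.6667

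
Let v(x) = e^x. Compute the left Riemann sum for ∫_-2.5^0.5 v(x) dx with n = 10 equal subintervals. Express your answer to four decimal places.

1.3434

Δx = (0.5 − (-2.5))/10 = 0.3.
Left endpoints: -2.5, -2.2, -1.9, -1.6, -1.3, -1, -0.7, -0.4, -0.1, 0.2.
v(-2.5) ≈ 0.0821, v(-2.2) ≈ 0.1108, v(-1.9) ≈ 0.1496, v(-1.6) ≈ 0.2019, v(-1.3) ≈ 0.2725, v(-1) ≈ 0.3679, v(-0.7) ≈ 0.4966, v(-0.4) ≈ 0.6703, v(-0.1) ≈ 0.9048, v(0.2) ≈ 1.2214.
Sum = Δx · [v(-2.5) + v(-2.2) + v(-1.9) + ...].
Sum ≈ 1.3434.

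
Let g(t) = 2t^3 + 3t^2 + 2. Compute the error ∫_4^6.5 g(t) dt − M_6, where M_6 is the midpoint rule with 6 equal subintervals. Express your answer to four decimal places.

1.2478

Exact integral: ∫_4^6.5 g(t) dt = 980.15625.
M_6 ≈ 978.908420.
Error ≈ 980.15625 − 978.908420 ≈ 1.2478.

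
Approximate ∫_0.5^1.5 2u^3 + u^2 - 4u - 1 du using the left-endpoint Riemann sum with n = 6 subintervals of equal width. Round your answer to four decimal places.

Δu = (1.5 − 0.5)/6 = 1/6.
Left endpoints: 0.5, 2/3, 5/6, 1, 7/6, 4/3.
f(0.5) = -2.5, f(2/3) = -71/27, f(5/6) = -67/27, f(1) = -2, f(7/6) = -61/54, f(4/3) = 5/27.
Sum = Δu · [f(0.5) + f(2/3) + f(5/6) + ...].
Sum ≈ -1.7593.

-1.7593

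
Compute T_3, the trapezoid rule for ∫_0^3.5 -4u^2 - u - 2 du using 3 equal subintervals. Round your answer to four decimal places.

Δu = (3.5 − 0)/3 = 7/6.
f(0) = -2, f(7/6) = -155/18, f(7/3) = -235/9, f(3.5) = -54.5.
T_3 = (Δu/2)·[f(u_0) + 2f(u_1) + 2f(u_2) + f(u_3)].
Sum ≈ -73.4676.

-73.4676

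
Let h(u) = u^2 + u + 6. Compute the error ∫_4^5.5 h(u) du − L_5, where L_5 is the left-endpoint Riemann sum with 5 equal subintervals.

Exact integral: ∫_4^5.5 h(u) du = 50.25.
L_5 = 47.91.
Error = 50.25 − 47.91 = 2.34.

2.34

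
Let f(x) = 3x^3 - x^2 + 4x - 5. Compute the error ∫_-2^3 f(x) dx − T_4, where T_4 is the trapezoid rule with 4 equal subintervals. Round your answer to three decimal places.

-4.557

Exact integral: ∫_-2^3 f(x) dx ≈ 22.08333.
T_4 = 26.640625.
Error ≈ 22.08333 − 26.640625 ≈ -4.557.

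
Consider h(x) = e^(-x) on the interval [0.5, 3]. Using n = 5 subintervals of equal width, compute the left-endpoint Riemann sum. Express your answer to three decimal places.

0.707

Δx = (3 − 0.5)/5 = 0.5.
Left endpoints: 0.5, 1, 1.5, 2, 2.5.
h(0.5) ≈ 0.607, h(1) ≈ 0.368, h(1.5) ≈ 0.223, h(2) ≈ 0.135, h(2.5) ≈ 0.082.
Sum = Δx · [h(0.5) + h(1) + h(1.5) + h(2) + h(2.5)].
Sum ≈ 0.707.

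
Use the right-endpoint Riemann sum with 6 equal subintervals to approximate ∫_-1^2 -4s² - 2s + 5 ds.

-5

Δs = (2 − (-1))/6 = 0.5.
Right endpoints: -0.5, 0, 0.5, 1, 1.5, 2.
f(-0.5) = 5, f(0) = 5, f(0.5) = 3, f(1) = -1, f(1.5) = -7, f(2) = -15.
Sum = Δs · [f(-0.5) + f(0) + f(0.5) + ...].
Sum = -5.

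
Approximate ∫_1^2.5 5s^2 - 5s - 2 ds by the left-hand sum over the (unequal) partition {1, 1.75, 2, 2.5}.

Subinterval widths: 0.75, 0.25, 0.5.
Left endpoints: 1, 1.75, 2.
f(1) = -2, f(1.75) = 4.5625, f(2) = 8.
Sum = Σ Δs_i · f(s_i).
Sum = 3.640625.

3.640625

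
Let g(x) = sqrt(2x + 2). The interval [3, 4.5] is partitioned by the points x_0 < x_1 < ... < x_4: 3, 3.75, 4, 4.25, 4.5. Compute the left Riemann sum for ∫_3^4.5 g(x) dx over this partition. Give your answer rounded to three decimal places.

4.493

Subinterval widths: 0.75, 0.25, 0.25, 0.25.
Left endpoints: 3, 3.75, 4, 4.25.
g(3) ≈ 2.828, g(3.75) ≈ 3.082, g(4) ≈ 3.162, g(4.25) ≈ 3.240.
Sum = Σ Δx_i · g(x_i).
Sum ≈ 4.493.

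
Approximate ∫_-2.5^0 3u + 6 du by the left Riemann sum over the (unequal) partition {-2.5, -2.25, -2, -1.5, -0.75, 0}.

Subinterval widths: 0.25, 0.25, 0.5, 0.75, 0.75.
Left endpoints: -2.5, -2.25, -2, -1.5, -0.75.
f(-2.5) = -1.5, f(-2.25) = -0.75, f(-2) = 0, f(-1.5) = 1.5, f(-0.75) = 3.75.
Sum = Σ Δu_i · f(u_i).
Sum = 3.375.

3.375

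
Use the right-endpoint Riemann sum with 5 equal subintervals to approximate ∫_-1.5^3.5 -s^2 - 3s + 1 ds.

Δs = (3.5 − (-1.5))/5 = 1.
Right endpoints: -0.5, 0.5, 1.5, 2.5, 3.5.
f(-0.5) = 2.25, f(0.5) = -0.75, f(1.5) = -5.75, f(2.5) = -12.75, f(3.5) = -21.75.
Sum = Δs · [f(-0.5) + f(0.5) + f(1.5) + f(2.5) + f(3.5)].
Sum = -38.75.

-38.75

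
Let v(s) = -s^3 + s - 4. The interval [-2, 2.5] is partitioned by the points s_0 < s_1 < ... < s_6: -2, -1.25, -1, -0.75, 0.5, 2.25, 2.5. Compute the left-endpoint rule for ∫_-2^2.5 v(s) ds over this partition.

Subinterval widths: 0.75, 0.25, 0.25, 1.25, 1.75, 0.25.
Left endpoints: -2, -1.25, -1, -0.75, 0.5, 2.25.
v(-2) = 2, v(-1.25) = -3.296875, v(-1) = -4, v(-0.75) = -4.328125, v(0.5) = -3.625, v(2.25) = -13.140625.
Sum = Σ Δs_i · v(s_i).
Sum = -15.36328125.

-15.36328125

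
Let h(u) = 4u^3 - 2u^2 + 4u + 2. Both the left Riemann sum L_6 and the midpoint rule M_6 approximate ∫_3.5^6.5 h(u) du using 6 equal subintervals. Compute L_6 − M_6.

L_6 = 1334.
M_6 = 1542.875.
L_6 − M_6 = -208.875.

-208.875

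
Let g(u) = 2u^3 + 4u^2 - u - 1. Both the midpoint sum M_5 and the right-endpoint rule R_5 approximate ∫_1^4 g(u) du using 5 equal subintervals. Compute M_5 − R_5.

-60.03

M_5 = 199.29.
R_5 = 259.32.
M_5 − R_5 = -60.03.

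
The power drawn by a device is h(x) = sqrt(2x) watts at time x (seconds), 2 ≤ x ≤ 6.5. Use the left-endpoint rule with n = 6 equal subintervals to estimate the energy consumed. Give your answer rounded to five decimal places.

12.34491

Δx = (6.5 − 2)/6 = 0.75.
Left endpoints: 2, 2.75, 3.5, 4.25, 5, 5.75.
h(2) ≈ 2.00000, h(2.75) ≈ 2.34521, h(3.5) ≈ 2.64575, h(4.25) ≈ 2.91548, h(5) ≈ 3.16228, h(5.75) ≈ 3.39116.
Sum = Δx · [h(2) + h(2.75) + h(3.5) + ...].
Sum ≈ 12.34491.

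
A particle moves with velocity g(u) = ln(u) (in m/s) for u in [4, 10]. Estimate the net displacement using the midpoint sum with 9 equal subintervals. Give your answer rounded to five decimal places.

Δu = (10 − 4)/9 = 2/3.
Midpoints: 13/3, 5, 17/3, 19/3, 7, 23/3, 25/3, 9, 29/3.
g(13/3) ≈ 1.46634, g(5) ≈ 1.60944, g(17/3) ≈ 1.73460, g(19/3) ≈ 1.84583, g(7) ≈ 1.94591, g(23/3) ≈ 2.03688, g(25/3) ≈ 2.12026, g(9) ≈ 2.19722, g(29/3) ≈ 2.26868.
Sum = Δu · [g(13/3) + g(5) + g(17/3) + ...].
Sum ≈ 11.48344.

11.48344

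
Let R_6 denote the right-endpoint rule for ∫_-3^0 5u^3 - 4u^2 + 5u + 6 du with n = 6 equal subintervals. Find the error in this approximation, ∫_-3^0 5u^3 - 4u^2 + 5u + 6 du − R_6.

Exact integral: ∫_-3^0 f(u) du = -141.75.
R_6 = -98.5625.
Error = -141.75 − (-98.5625) = -43.1875.

-43.1875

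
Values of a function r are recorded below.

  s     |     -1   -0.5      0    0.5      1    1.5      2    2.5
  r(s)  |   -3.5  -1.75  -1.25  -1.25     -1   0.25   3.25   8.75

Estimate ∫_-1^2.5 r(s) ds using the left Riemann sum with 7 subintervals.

-2.625

Δs = 0.5.
Sum = 0.5·[(-3.5) + (-1.75) + (-1.25) + (-1.25) + (-1) + 0.25 + 3.25] = -2.625.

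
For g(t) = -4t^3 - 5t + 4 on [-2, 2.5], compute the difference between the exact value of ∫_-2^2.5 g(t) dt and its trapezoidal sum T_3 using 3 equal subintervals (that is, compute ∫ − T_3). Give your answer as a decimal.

Exact integral: ∫_-2^2.5 g(t) dt = -10.6875.
T_3 = -15.75.
Error = -10.6875 − (-15.75) = 5.0625.

5.0625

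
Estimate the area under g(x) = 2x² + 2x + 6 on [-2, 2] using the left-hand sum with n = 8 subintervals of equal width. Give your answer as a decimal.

Δx = (2 − (-2))/8 = 0.5.
Left endpoints: -2, -1.5, -1, -0.5, 0, 0.5, 1, 1.5.
g(-2) = 10, g(-1.5) = 7.5, g(-1) = 6, g(-0.5) = 5.5, g(0) = 6, g(0.5) = 7.5, g(1) = 10, g(1.5) = 13.5.
Sum = Δx · [g(-2) + g(-1.5) + g(-1) + ...].
Sum = 33.

33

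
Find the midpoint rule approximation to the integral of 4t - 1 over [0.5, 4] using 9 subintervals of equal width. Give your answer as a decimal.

28

Δt = (4 − 0.5)/9 = 7/18.
Midpoints: 25/36, 13/12, 53/36, 67/36, 2.25, 95/36, 109/36, 41/12, 137/36.
f(25/36) = 16/9, f(13/12) = 10/3, f(53/36) = 44/9, f(67/36) = 58/9, f(2.25) = 8, f(95/36) = 86/9, f(109/36) = 100/9, f(41/12) = 38/3, f(137/36) = 128/9.
Sum = Δt · [f(25/36) + f(13/12) + f(53/36) + ...].
Sum = 28.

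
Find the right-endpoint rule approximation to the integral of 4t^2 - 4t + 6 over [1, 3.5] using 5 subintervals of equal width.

57.5

Δt = (3.5 − 1)/5 = 0.5.
Right endpoints: 1.5, 2, 2.5, 3, 3.5.
f(1.5) = 9, f(2) = 14, f(2.5) = 21, f(3) = 30, f(3.5) = 41.
Sum = Δt · [f(1.5) + f(2) + f(2.5) + f(3) + f(3.5)].
Sum = 57.5.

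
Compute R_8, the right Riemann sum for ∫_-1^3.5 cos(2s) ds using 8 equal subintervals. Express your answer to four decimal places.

Δs = (3.5 − (-1))/8 = 0.5625.
Right endpoints: -0.4375, 0.125, 0.6875, 1.25, 1.8125, 2.375, 2.9375, 3.5.
f(-0.4375) ≈ 0.6410, f(0.125) ≈ 0.9689, f(0.6875) ≈ 0.1945, f(1.25) ≈ -0.8011, f(1.8125) ≈ -0.8854, f(2.375) ≈ 0.0376, f(2.9375) ≈ 0.9178, f(3.5) ≈ 0.7539.
Sum = Δs · [f(-0.4375) + f(0.125) + f(0.6875) + ...].
Sum ≈ 1.0278.

1.0278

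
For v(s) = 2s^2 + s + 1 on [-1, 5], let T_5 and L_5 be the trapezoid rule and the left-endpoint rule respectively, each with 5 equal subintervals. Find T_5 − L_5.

T_5 = 104.88.
L_5 = 72.48.
T_5 − L_5 = 32.4.

32.4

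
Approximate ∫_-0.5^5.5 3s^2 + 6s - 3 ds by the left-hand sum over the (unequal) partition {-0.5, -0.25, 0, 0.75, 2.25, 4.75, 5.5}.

134.25

Subinterval widths: 0.25, 0.25, 0.75, 1.5, 2.5, 0.75.
Left endpoints: -0.5, -0.25, 0, 0.75, 2.25, 4.75.
f(-0.5) = -5.25, f(-0.25) = -4.3125, f(0) = -3, f(0.75) = 3.1875, f(2.25) = 25.6875, f(4.75) = 93.1875.
Sum = Σ Δs_i · f(s_i).
Sum = 134.25.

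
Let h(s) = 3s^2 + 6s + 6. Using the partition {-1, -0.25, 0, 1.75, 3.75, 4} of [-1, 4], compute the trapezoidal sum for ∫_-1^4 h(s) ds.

Subinterval widths: 0.75, 0.25, 1.75, 2, 0.25.
h(-1) = 3, h(-0.25) = 4.6875, h(0) = 6, h(1.75) = 25.6875, h(3.75) = 70.6875, h(4) = 78.
On each subinterval the trapezoid contributes (Δs_i/2)·[h(s_{i-1}) + h(s_i)].
Sum = 146.90625.

146.90625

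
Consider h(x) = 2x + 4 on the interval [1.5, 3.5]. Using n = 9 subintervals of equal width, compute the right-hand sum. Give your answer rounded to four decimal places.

Δx = (3.5 − 1.5)/9 = 2/9.
Right endpoints: 31/18, 35/18, 13/6, 43/18, 47/18, 17/6, 55/18, 59/18, 3.5.
h(31/18) = 67/9, h(35/18) = 71/9, h(13/6) = 25/3, h(43/18) = 79/9, h(47/18) = 83/9, h(17/6) = 29/3, h(55/18) = 91/9, h(59/18) = 95/9, h(3.5) = 11.
Sum = Δx · [h(31/18) + h(35/18) + h(13/6) + ...].
Sum ≈ 18.4444.

18.4444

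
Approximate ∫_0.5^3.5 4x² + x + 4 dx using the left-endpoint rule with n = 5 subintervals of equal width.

Δx = (3.5 − 0.5)/5 = 0.6.
Left endpoints: 0.5, 1.1, 1.7, 2.3, 2.9.
f(0.5) = 5.5, f(1.1) = 9.94, f(1.7) = 17.26, f(2.3) = 27.46, f(2.9) = 40.54.
Sum = Δx · [f(0.5) + f(1.1) + f(1.7) + f(2.3) + f(2.9)].
Sum = 60.42.

60.42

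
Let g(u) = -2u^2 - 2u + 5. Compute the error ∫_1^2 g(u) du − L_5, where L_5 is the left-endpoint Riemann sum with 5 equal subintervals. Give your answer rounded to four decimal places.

Exact integral: ∫_1^2 g(u) du ≈ -2.666667.
L_5 = -1.88.
Error ≈ -2.666667 − (-1.88) ≈ -0.7867.

-0.7867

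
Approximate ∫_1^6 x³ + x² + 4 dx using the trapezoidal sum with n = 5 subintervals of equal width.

Δx = (6 − 1)/5 = 1.
f(1) = 6, f(2) = 16, f(3) = 40, f(4) = 84, f(5) = 154, f(6) = 256.
T_5 = (Δx/2)·[f(x_0) + 2f(x_1) + ... + 2f(x_{4}) + f(x_5)].
Sum = 425.

425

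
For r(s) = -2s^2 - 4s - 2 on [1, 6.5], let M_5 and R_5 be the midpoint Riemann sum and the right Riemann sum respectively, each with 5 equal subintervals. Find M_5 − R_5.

60.8025

M_5 = -274.8075.
R_5 = -335.61.
M_5 − R_5 = 60.8025.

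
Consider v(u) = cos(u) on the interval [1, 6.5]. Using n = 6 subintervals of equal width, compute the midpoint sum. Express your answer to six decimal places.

Δu = (6.5 − 1)/6 = 11/12.
Midpoints: 35/24, 2.375, 79/24, 101/24, 5.125, 145/24.
v(35/24) ≈ 0.112226, v(2.375) ≈ -0.720278, v(79/24) ≈ -0.988760, v(101/24) ≈ -0.482981, v(5.125) ≈ 0.401003, v(145/24) ≈ 0.970976.
Sum = Δu · [v(35/24) + v(2.375) + v(79/24) + ...].
Sum ≈ -0.648830.

-0.648830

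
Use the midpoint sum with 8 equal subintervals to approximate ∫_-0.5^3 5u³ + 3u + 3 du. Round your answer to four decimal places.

123.7501

Δu = (3 − (-0.5))/8 = 0.4375.
Midpoints: -0.28125, 0.15625, 0.59375, 1.03125, 1.46875, 1.90625, 2.34375, 2.78125.
f(-0.28125) = 67011/32768, f(0.15625) = 114289/32768, f(0.59375) = 190967/32768, f(1.03125) = 379365/32768, f(1.46875) = 761803/32768, f(1.90625) = 1420601/32768, f(2.34375) = 2438079/32768, f(2.78125) = 3896557/32768.
Sum = Δu · [f(-0.28125) + f(0.15625) + f(0.59375) + ...].
Sum ≈ 123.7501.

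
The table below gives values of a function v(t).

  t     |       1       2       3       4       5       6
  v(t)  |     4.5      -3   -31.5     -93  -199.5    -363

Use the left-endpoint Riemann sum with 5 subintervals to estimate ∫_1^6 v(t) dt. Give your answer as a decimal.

Δt = 1.
Sum = 1·[4.5 + (-3) + (-31.5) + (-93) + (-199.5)] = -322.5.

-322.5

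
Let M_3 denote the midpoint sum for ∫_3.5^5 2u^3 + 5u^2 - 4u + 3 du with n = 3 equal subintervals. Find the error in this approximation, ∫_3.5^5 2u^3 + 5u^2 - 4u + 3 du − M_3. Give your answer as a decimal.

Exact integral: ∫_3.5^5 f(u) du = 353.34375.
M_3 = 352.390625.
Error = 353.34375 − 352.390625 = 0.953125.

0.953125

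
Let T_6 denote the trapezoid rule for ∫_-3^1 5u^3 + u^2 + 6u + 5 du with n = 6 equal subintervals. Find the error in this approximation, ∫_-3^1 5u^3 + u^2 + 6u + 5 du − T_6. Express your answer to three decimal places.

Exact integral: ∫_-3^1 f(u) du ≈ -94.66667.
T_6 ≈ -98.81481.
Error ≈ -94.66667 − (-98.81481) ≈ 4.148.

4.148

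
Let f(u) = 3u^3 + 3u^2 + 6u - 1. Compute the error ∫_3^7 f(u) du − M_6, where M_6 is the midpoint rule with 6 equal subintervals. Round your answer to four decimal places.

7.1111

Exact integral: ∫_3^7 f(u) du = 2172.
M_6 ≈ 2164.888889.
Error ≈ 2172 − 2164.888889 ≈ 7.1111.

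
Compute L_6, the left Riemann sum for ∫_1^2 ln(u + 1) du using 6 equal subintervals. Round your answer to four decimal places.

0.8754

Δu = (2 − 1)/6 = 1/6.
Left endpoints: 1, 7/6, 4/3, 1.5, 5/3, 11/6.
f(1) ≈ 0.6931, f(7/6) ≈ 0.7732, f(4/3) ≈ 0.8473, f(1.5) ≈ 0.9163, f(5/3) ≈ 0.9808, f(11/6) ≈ 1.0415.
Sum = Δu · [f(1) + f(7/6) + f(4/3) + ...].
Sum ≈ 0.8754.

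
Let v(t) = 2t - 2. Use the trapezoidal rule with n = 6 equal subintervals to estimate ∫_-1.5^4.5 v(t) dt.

Δt = (4.5 − (-1.5))/6 = 1.
v(-1.5) = -5, v(-0.5) = -3, v(0.5) = -1, v(1.5) = 1, v(2.5) = 3, v(3.5) = 5, v(4.5) = 7.
T_6 = (Δt/2)·[v(t_0) + 2v(t_1) + ... + 2v(t_{5}) + v(t_6)].
Sum = 6.

6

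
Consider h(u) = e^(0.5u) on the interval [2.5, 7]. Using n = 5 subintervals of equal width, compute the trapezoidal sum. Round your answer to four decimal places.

60.2467

Δu = (7 − 2.5)/5 = 0.9.
h(2.5) ≈ 3.4903, h(3.4) ≈ 5.4739, h(4.3) ≈ 8.5849, h(5.2) ≈ 13.4637, h(6.1) ≈ 21.1153, h(7) ≈ 33.1155.
T_5 = (Δu/2)·[h(u_0) + 2h(u_1) + ... + 2h(u_{4}) + h(u_5)].
Sum ≈ 60.2467.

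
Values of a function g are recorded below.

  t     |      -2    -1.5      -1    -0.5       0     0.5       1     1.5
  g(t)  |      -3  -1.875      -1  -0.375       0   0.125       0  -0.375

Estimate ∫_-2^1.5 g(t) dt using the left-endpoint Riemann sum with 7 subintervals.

-3.0625

Δt = 0.5.
Sum = 0.5·[(-3) + (-1.875) + (-1) + (-0.375) + 0 + 0.125 + 0] = -3.0625.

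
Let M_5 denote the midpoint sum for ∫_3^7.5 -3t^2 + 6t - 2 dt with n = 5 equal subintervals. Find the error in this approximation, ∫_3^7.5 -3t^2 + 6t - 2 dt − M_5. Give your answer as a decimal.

-0.91125

Exact integral: ∫_3^7.5 f(t) dt = -262.125.
M_5 = -261.21375.
Error = -262.125 − (-261.21375) = -0.91125.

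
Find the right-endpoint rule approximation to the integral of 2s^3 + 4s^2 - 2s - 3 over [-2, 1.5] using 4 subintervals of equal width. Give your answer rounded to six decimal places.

5.892578

Δs = (1.5 − (-2))/4 = 0.875.
Right endpoints: -1.125, -0.25, 0.625, 1.5.
f(-1.125) = 1.46484375, f(-0.25) = -2.28125, f(0.625) = -2.19921875, f(1.5) = 9.75.
Sum = Δs · [f(-1.125) + f(-0.25) + f(0.625) + f(1.5)].
Sum ≈ 5.892578.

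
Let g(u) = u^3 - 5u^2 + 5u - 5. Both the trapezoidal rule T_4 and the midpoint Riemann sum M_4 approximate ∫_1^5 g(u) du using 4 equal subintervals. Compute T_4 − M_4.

T_4 = -8.
M_4 = -12.
T_4 − M_4 = 4.

4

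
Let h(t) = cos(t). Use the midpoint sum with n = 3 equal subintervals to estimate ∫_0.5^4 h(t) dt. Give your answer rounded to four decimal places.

Δt = (4 − 0.5)/3 = 7/6.
Midpoints: 13/12, 2.25, 41/12.
h(13/12) ≈ 0.4684, h(2.25) ≈ -0.6282, h(41/12) ≈ -0.9624.
Sum = Δt · [h(13/12) + h(2.25) + h(41/12)].
Sum ≈ -1.3092.

-1.3092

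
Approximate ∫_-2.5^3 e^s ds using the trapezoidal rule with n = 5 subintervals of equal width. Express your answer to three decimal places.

21.981

Δs = (3 − (-2.5))/5 = 1.1.
f(-2.5) ≈ 0.082, f(-1.4) ≈ 0.247, f(-0.3) ≈ 0.741, f(0.8) ≈ 2.226, f(1.9) ≈ 6.686, f(3) ≈ 20.086.
T_5 = (Δs/2)·[f(s_0) + 2f(s_1) + ... + 2f(s_{4}) + f(s_5)].
Sum ≈ 21.981.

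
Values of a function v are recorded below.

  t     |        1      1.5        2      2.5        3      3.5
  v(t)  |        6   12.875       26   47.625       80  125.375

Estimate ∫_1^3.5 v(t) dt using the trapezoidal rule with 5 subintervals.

116.09375

Δt = 0.5.
T_5 = (0.5/2)·[6 + 2·12.875 + 2·26 + 2·47.625 + 2·80 + 125.375] = 116.09375.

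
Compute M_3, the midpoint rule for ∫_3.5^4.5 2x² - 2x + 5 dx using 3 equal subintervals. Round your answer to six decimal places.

Δx = (4.5 − 3.5)/3 = 1/3.
Midpoints: 11/3, 4, 13/3.
f(11/3) = 221/9, f(4) = 29, f(13/3) = 305/9.
Sum = Δx · [f(11/3) + f(4) + f(13/3)].
Sum ≈ 29.148148.

29.148148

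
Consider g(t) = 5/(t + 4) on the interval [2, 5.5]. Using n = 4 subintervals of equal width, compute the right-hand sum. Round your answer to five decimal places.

2.16865

Δt = (5.5 − 2)/4 = 0.875.
Right endpoints: 2.875, 3.75, 4.625, 5.5.
g(2.875) = 8/11, g(3.75) = 20/31, g(4.625) = 40/69, g(5.5) = 10/19.
Sum = Δt · [g(2.875) + g(3.75) + g(4.625) + g(5.5)].
Sum ≈ 2.16865.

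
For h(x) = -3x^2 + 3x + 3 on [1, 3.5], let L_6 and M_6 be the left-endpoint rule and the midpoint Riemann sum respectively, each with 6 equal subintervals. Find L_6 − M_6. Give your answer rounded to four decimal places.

5.1432

L_6 ≈ -12.248264.
M_6 ≈ -17.391493.
L_6 − M_6 ≈ 5.1432.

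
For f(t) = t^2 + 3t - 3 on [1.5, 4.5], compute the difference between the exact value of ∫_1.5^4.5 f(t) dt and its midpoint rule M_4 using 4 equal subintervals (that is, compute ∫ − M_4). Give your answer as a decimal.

0.140625

Exact integral: ∫_1.5^4.5 f(t) dt = 47.25.
M_4 = 47.109375.
Error = 47.25 − 47.109375 = 0.140625.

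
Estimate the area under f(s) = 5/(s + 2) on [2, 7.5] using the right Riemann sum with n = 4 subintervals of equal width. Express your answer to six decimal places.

3.867426

Δs = (7.5 − 2)/4 = 1.375.
Right endpoints: 3.375, 4.75, 6.125, 7.5.
f(3.375) = 40/43, f(4.75) = 20/27, f(6.125) = 8/13, f(7.5) = 10/19.
Sum = Δs · [f(3.375) + f(4.75) + f(6.125) + f(7.5)].
Sum ≈ 3.867426.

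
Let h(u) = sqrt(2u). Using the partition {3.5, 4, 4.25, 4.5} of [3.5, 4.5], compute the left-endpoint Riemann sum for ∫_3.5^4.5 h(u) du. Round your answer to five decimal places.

2.75885

Subinterval widths: 0.5, 0.25, 0.25.
Left endpoints: 3.5, 4, 4.25.
h(3.5) ≈ 2.64575, h(4) ≈ 2.82843, h(4.25) ≈ 2.91548.
Sum = Σ Δu_i · h(u_i).
Sum ≈ 2.75885.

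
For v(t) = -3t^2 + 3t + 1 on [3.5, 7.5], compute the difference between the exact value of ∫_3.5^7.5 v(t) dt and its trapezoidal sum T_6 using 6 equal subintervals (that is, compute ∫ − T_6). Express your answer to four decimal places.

0.8889

Exact integral: ∫_3.5^7.5 v(t) dt = -309.
T_6 ≈ -309.888889.
Error ≈ -309 − (-309.888889) ≈ 0.8889.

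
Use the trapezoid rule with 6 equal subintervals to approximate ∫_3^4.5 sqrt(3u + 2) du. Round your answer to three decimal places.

Δu = (4.5 − 3)/6 = 0.25.
f(3) ≈ 3.317, f(3.25) ≈ 3.428, f(3.5) ≈ 3.536, f(3.75) ≈ 3.640, f(4) ≈ 3.742, f(4.25) ≈ 3.841, f(4.5) ≈ 3.937.
T_6 = (Δu/2)·[f(u_0) + 2f(u_1) + ... + 2f(u_{5}) + f(u_6)].
Sum ≈ 5.453.

5.453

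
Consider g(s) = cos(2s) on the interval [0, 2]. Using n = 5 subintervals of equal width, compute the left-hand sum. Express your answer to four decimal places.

Δs = (2 − 0)/5 = 0.4.
Left endpoints: 0, 0.4, 0.8, 1.2, 1.6.
g(0) ≈ 1.0000, g(0.4) ≈ 0.6967, g(0.8) ≈ -0.0292, g(1.2) ≈ -0.7374, g(1.6) ≈ -0.9983.
Sum = Δs · [g(0) + g(0.4) + g(0.8) + g(1.2) + g(1.6)].
Sum ≈ -0.0273.

-0.0273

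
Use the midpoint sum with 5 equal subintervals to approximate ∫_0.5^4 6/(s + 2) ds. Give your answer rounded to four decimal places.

Δs = (4 − 0.5)/5 = 0.7.
Midpoints: 0.85, 1.55, 2.25, 2.95, 3.65.
f(0.85) = 40/19, f(1.55) = 120/71, f(2.25) = 24/17, f(2.95) = 40/33, f(3.65) = 120/113.
Sum = Δs · [f(0.85) + f(1.55) + f(2.25) + f(2.95) + f(3.65)].
Sum ≈ 5.2369.

5.2369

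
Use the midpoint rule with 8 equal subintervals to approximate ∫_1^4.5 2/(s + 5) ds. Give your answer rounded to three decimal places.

Δs = (4.5 − 1)/8 = 0.4375.
Midpoints: 1.21875, 1.65625, 2.09375, 2.53125, 2.96875, 3.40625, 3.84375, 4.28125.
f(1.21875) = 64/199, f(1.65625) = 64/213, f(2.09375) = 64/227, f(2.53125) = 64/241, f(2.96875) = 64/255, f(3.40625) = 64/269, f(3.84375) = 64/283, f(4.28125) = 64/297.
Sum = Δs · [f(1.21875) + f(1.65625) + f(2.09375) + ...].
Sum ≈ 0.919.

0.919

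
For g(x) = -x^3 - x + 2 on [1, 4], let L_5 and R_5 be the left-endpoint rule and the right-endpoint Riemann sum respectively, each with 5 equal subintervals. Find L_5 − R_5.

39.6

L_5 = -46.8.
R_5 = -86.4.
L_5 − R_5 = 39.6.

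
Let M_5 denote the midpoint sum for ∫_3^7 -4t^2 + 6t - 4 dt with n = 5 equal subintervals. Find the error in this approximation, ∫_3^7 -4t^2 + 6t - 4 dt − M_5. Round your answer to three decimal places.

Exact integral: ∫_3^7 f(t) dt ≈ -317.33333.
M_5 = -316.48.
Error ≈ -317.33333 − (-316.48) ≈ -0.853.

-0.853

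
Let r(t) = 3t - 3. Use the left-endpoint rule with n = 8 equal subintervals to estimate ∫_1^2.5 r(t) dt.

2.953125

Δt = (2.5 − 1)/8 = 0.1875.
Left endpoints: 1, 1.1875, 1.375, 1.5625, 1.75, 1.9375, 2.125, 2.3125.
r(1) = 0, r(1.1875) = 0.5625, r(1.375) = 1.125, r(1.5625) = 1.6875, r(1.75) = 2.25, r(1.9375) = 2.8125, r(2.125) = 3.375, r(2.3125) = 3.9375.
Sum = Δt · [r(1) + r(1.1875) + r(1.375) + ...].
Sum = 2.953125.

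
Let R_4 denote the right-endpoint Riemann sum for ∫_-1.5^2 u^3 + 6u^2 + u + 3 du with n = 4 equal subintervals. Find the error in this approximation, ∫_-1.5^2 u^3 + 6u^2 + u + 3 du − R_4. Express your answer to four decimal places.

-14.1162

Exact integral: ∫_-1.5^2 f(u) du = 36.859375.
R_4 ≈ 50.975586.
Error ≈ 36.859375 − 50.975586 ≈ -14.1162.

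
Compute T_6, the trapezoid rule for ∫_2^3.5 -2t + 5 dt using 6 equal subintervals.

Δt = (3.5 − 2)/6 = 0.25.
f(2) = 1, f(2.25) = 0.5, f(2.5) = 0, f(2.75) = -0.5, f(3) = -1, f(3.25) = -1.5, f(3.5) = -2.
T_6 = (Δt/2)·[f(t_0) + 2f(t_1) + ... + 2f(t_{5}) + f(t_6)].
Sum = -0.75.

-0.75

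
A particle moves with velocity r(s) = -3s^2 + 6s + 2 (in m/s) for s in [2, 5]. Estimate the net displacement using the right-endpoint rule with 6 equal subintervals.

Δs = (5 − 2)/6 = 0.5.
Right endpoints: 2.5, 3, 3.5, 4, 4.5, 5.
r(2.5) = -1.75, r(3) = -7, r(3.5) = -13.75, r(4) = -22, r(4.5) = -31.75, r(5) = -43.
Sum = Δs · [r(2.5) + r(3) + r(3.5) + ...].
Sum = -59.625.

-59.625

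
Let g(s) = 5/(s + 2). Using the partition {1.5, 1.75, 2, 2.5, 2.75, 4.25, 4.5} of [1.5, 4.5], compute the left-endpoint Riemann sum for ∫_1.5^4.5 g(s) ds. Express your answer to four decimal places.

Subinterval widths: 0.25, 0.25, 0.5, 0.25, 1.5, 0.25.
Left endpoints: 1.5, 1.75, 2, 2.5, 2.75, 4.25.
g(1.5) = 10/7, g(1.75) = 4/3, g(2) = 1.25, g(2.5) = 10/9, g(2.75) = 20/19, g(4.25) = 0.8.
Sum = Σ Δs_i · g(s_i).
Sum ≈ 3.3722.

3.3722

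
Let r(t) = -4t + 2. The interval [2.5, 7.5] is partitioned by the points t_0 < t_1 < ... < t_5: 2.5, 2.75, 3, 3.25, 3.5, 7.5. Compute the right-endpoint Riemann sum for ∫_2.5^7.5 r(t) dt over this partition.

-122.5

Subinterval widths: 0.25, 0.25, 0.25, 0.25, 4.
Right endpoints: 2.75, 3, 3.25, 3.5, 7.5.
r(2.75) = -9, r(3) = -10, r(3.25) = -11, r(3.5) = -12, r(7.5) = -28.
Sum = Σ Δt_i · r(t_i).
Sum = -122.5.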